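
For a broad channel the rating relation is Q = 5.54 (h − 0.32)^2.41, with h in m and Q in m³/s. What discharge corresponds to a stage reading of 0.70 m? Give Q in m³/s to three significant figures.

0.538 m³/s

Q = 5.54 × (0.70 − 0.32)^2.41 = 5.54 × 0.38^2.41 = 0.5380 m³/s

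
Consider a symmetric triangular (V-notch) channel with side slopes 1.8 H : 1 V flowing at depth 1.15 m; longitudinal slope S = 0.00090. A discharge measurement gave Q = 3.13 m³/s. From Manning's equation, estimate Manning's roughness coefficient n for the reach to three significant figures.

0.0144

A = z·y² = 1.8×1.15² = 2.381 m²
P = 2y√(1+z²) = 2×1.15×√(1+1.8²) = 4.736 m
R = A/P = 2.381/4.736 = 0.5026 m
n = (1/Q)·A·R^(2/3)·S^(1/2) = (1/3.13) × 2.381 × 0.6322 × 0.03000 = 0.01442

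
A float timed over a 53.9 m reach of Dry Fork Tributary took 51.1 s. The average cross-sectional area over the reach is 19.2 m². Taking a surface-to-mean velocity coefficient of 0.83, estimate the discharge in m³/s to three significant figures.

v_surface = L / t̄ = 53.9 / 51.1 = 1.055 m/s
v_mean = 0.83 × 1.055 = 0.8755 m/s
Q = A × v_mean = 19.2 × 0.8755 = 16.81 m³/s

16.8 m³/s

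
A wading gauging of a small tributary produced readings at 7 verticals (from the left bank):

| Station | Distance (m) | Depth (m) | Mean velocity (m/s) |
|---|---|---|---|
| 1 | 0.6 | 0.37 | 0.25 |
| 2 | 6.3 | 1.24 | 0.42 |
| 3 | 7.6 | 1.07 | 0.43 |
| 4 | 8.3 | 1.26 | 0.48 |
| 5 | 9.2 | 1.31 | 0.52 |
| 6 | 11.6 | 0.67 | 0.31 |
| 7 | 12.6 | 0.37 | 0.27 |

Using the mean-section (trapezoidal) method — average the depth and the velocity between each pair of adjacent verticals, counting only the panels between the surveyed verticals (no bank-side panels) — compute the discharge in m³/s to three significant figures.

Panel 1-2: Δb = 5.7 m, d̄ = (0.37+1.24)/2 = 0.805, v̄ = (0.25+0.42)/2 = 0.335 → q = 5.7×0.805×0.335 = 1.537 m³/s
Panel 2-3: Δb = 1.3 m, d̄ = (1.24+1.07)/2 = 1.155, v̄ = (0.42+0.43)/2 = 0.425 → q = 1.3×1.155×0.425 = 0.6381 m³/s
Panel 3-4: Δb = 0.7 m, d̄ = (1.07+1.26)/2 = 1.165, v̄ = (0.43+0.48)/2 = 0.455 → q = 0.7×1.165×0.455 = 0.3711 m³/s
Panel 4-5: Δb = 0.9 m, d̄ = (1.26+1.31)/2 = 1.285, v̄ = (0.48+0.52)/2 = 0.5 → q = 0.9×1.285×0.5 = 0.5783 m³/s
Panel 5-6: Δb = 2.4 m, d̄ = (1.31+0.67)/2 = 0.99, v̄ = (0.52+0.31)/2 = 0.415 → q = 2.4×0.99×0.415 = 0.9860 m³/s
Panel 6-7: Δb = 1 m, d̄ = (0.67+0.37)/2 = 0.52, v̄ = (0.31+0.27)/2 = 0.29 → q = 1×0.52×0.29 = 0.1508 m³/s
Q = Σ q = 4.261 m³/s

4.26 m³/s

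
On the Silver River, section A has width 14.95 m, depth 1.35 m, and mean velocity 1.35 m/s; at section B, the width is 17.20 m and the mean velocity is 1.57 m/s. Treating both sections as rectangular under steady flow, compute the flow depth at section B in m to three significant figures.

Q = A₁V₁ = (14.95×1.35) × 1.35 = 27.25 m³/s
d₂ = Q/(b₂ V₂) = 27.25/(17.20×1.57) = 1.009 m

1.01 m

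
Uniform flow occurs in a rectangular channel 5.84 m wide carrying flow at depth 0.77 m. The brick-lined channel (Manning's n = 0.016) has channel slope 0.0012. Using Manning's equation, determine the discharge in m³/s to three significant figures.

A = b·y = 5.84 × 0.77 = 4.497 m²
P = b + 2y = 5.84 + 2×0.77 = 7.380 m
R = A/P = 4.497/7.380 = 0.6093 m
Q = (1/n)·A·R^(2/3)·S^(1/2) = (1/0.016) × 4.497 × 0.6093^(2/3) × 0.0012^(1/2) = 6.997 m³/s

7.00 m³/s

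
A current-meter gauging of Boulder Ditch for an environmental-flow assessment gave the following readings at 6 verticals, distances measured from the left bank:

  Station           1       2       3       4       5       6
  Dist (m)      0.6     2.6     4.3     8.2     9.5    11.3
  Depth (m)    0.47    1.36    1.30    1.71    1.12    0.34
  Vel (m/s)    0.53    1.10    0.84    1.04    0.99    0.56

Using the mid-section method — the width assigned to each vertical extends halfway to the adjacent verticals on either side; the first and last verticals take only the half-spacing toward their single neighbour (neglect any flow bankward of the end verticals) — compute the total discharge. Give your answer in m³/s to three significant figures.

12.6 m³/s

w_1 = (2.6 − 0.6)/2 = 1 m; q_1 = 0.53 × 0.47 × 1 = 0.2491 m³/s
w_2 = (4.3 − 0.6)/2 = 1.85 m; q_2 = 1.10 × 1.36 × 1.85 = 2.768 m³/s
w_3 = (8.2 − 2.6)/2 = 2.8 m; q_3 = 0.84 × 1.30 × 2.8 = 3.058 m³/s
w_4 = (9.5 − 4.3)/2 = 2.6 m; q_4 = 1.04 × 1.71 × 2.6 = 4.624 m³/s
w_5 = (11.3 − 8.2)/2 = 1.55 m; q_5 = 0.99 × 1.12 × 1.55 = 1.719 m³/s
w_6 = (11.3 − 9.5)/2 = 0.9 m; q_6 = 0.56 × 0.34 × 0.9 = 0.1714 m³/s
Q = Σ qᵢ = 12.59 m³/s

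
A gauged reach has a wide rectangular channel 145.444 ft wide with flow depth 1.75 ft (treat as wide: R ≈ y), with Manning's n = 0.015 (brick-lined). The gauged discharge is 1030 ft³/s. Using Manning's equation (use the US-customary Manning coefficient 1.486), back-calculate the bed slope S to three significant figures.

0.000791

A = b·y = 145.444 × 1.75 = 254.5 ft²
Wide channel: R ≈ y = 1.75 ft
S = (Q·n / (1.486·A·R^(2/3)))² = (1030×0.015 / (1.486×254.5×1.452))² = 0.0007912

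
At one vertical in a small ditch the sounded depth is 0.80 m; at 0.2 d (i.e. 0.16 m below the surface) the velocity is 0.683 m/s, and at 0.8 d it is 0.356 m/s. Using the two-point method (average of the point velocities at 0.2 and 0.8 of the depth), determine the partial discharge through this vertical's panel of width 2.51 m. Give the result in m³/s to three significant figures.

v̄ = (0.683 + 0.356) / 2 = 0.5195 m/s
q = v̄ × d × w = 0.5195 × 0.80 × 2.51 = 1.043 m³/s

1.04 m³/s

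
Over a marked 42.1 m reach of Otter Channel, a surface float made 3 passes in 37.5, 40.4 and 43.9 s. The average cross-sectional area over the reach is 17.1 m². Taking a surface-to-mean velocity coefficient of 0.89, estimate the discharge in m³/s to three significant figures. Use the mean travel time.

15.8 m³/s

t̄ = (37.5 + 40.4 + 43.9) / 3 = 40.6 s
v_surface = L / t̄ = 42.1 / 40.6 = 1.037 m/s
v_mean = 0.89 × 1.037 = 0.9229 m/s
Q = A × v_mean = 17.1 × 0.9229 = 15.78 m³/s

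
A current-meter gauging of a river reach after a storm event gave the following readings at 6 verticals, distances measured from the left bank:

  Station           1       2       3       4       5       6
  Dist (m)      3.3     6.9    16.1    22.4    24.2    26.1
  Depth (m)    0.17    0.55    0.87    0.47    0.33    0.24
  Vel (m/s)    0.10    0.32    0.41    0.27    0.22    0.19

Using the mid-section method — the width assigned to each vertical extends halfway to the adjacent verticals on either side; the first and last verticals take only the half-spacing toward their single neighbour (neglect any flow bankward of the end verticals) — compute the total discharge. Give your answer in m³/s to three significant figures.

w_1 = (6.9 − 3.3)/2 = 1.8 m; q_1 = 0.10 × 0.17 × 1.8 = 0.03060 m³/s
w_2 = (16.1 − 3.3)/2 = 6.4 m; q_2 = 0.32 × 0.55 × 6.4 = 1.126 m³/s
w_3 = (22.4 − 6.9)/2 = 7.75 m; q_3 = 0.41 × 0.87 × 7.75 = 2.764 m³/s
w_4 = (24.2 − 16.1)/2 = 4.05 m; q_4 = 0.27 × 0.47 × 4.05 = 0.5139 m³/s
w_5 = (26.1 − 22.4)/2 = 1.85 m; q_5 = 0.22 × 0.33 × 1.85 = 0.1343 m³/s
w_6 = (26.1 − 24.2)/2 = 0.95 m; q_6 = 0.19 × 0.24 × 0.95 = 0.04332 m³/s
Q = Σ qᵢ = 4.613 m³/s

4.61 m³/s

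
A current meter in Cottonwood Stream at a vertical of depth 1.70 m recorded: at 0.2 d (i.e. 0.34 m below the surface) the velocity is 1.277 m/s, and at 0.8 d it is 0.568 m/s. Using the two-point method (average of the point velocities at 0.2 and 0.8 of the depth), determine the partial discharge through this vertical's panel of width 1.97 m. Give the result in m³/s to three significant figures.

3.09 m³/s

v̄ = (1.277 + 0.568) / 2 = 0.9225 m/s
q = v̄ × d × w = 0.9225 × 1.70 × 1.97 = 3.089 m³/s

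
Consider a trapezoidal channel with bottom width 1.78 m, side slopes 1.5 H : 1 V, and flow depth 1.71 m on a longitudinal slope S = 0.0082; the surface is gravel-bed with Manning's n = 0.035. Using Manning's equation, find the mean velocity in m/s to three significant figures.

2.47 m/s

A = (b + z·y)·y = (1.78 + 1.5×1.71)×1.71 = 7.430 m²
P = b + 2y√(1+z²) = 1.78 + 2×1.71×√(1+1.5²) = 7.945 m
R = A/P = 7.430/7.945 = 0.9351 m
Q = (1/n)·A·R^(2/3)·S^(1/2) = (1/0.035) × 7.430 × 0.9351^(2/3) × 0.0082^(1/2) = 18.38 m³/s
V = Q/A = 18.38/7.430 = 2.474 m/s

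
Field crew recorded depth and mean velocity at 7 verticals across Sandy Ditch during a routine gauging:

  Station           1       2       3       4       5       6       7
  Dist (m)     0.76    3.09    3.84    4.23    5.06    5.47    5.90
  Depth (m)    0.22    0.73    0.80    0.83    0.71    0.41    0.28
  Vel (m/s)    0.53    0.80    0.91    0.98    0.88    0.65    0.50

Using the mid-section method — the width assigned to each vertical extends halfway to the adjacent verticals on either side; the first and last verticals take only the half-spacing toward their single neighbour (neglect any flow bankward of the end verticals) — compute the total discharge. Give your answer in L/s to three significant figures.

2480 L/s

w_1 = (3.09 − 0.76)/2 = 1.165 m; q_1 = 0.53 × 0.22 × 1.165 = 0.1358 m³/s
w_2 = (3.84 − 0.76)/2 = 1.54 m; q_2 = 0.80 × 0.73 × 1.54 = 0.8994 m³/s
w_3 = (4.23 − 3.09)/2 = 0.57 m; q_3 = 0.91 × 0.80 × 0.57 = 0.4150 m³/s
w_4 = (5.06 − 3.84)/2 = 0.61 m; q_4 = 0.98 × 0.83 × 0.61 = 0.4962 m³/s
w_5 = (5.47 − 4.23)/2 = 0.62 m; q_5 = 0.88 × 0.71 × 0.62 = 0.3874 m³/s
w_6 = (5.90 − 5.06)/2 = 0.42 m; q_6 = 0.65 × 0.41 × 0.42 = 0.1119 m³/s
w_7 = (5.90 − 5.47)/2 = 0.215 m; q_7 = 0.50 × 0.28 × 0.215 = 0.03010 m³/s
Q = Σ qᵢ = 2.476 m³/s
= 2.476 × 1000 = 2476 L/s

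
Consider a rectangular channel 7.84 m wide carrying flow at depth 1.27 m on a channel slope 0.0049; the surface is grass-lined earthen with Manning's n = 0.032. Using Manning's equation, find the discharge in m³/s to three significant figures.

A = b·y = 7.84 × 1.27 = 9.957 m²
P = b + 2y = 7.84 + 2×1.27 = 10.38 m
R = A/P = 9.957/10.38 = 0.9592 m
Q = (1/n)·A·R^(2/3)·S^(1/2) = (1/0.032) × 9.957 × 0.9592^(2/3) × 0.0049^(1/2) = 21.18 m³/s

21.2 m³/s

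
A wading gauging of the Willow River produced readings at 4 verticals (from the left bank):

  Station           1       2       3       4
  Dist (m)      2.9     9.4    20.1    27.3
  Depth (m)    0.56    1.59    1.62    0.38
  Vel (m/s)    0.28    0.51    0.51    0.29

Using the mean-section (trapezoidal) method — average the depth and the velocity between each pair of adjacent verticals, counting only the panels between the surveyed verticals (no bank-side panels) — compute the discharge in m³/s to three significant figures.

Panel 1-2: Δb = 6.5 m, d̄ = (0.56+1.59)/2 = 1.075, v̄ = (0.28+0.51)/2 = 0.395 → q = 6.5×1.075×0.395 = 2.760 m³/s
Panel 2-3: Δb = 10.7 m, d̄ = (1.59+1.62)/2 = 1.605, v̄ = (0.51+0.51)/2 = 0.51 → q = 10.7×1.605×0.51 = 8.758 m³/s
Panel 3-4: Δb = 7.2 m, d̄ = (1.62+0.38)/2 = 1, v̄ = (0.51+0.29)/2 = 0.4 → q = 7.2×1×0.4 = 2.880 m³/s
Q = Σ q = 14.40 m³/s

14.4 m³/s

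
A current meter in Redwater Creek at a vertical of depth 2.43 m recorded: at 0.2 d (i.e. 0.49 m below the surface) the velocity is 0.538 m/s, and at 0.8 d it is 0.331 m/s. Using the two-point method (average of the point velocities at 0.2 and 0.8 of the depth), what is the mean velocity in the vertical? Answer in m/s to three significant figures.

0.435 m/s

v̄ = (0.538 + 0.331) / 2 = 0.4345 m/s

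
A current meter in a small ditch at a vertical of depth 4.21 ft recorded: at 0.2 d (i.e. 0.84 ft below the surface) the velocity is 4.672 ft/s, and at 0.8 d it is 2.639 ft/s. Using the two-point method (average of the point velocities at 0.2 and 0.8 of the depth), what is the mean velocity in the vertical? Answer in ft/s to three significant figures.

v̄ = (4.672 + 2.639) / 2 = 3.656 ft/s

3.66 ft/s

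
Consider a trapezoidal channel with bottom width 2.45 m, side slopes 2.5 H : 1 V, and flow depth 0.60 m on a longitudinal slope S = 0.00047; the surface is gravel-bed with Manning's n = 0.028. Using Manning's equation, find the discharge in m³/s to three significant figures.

1.02 m³/s

A = (b + z·y)·y = (2.45 + 2.5×0.60)×0.60 = 2.370 m²
P = b + 2y√(1+z²) = 2.45 + 2×0.60×√(1+2.5²) = 5.681 m
R = A/P = 2.370/5.681 = 0.4172 m
Q = (1/n)·A·R^(2/3)·S^(1/2) = (1/0.028) × 2.370 × 0.4172^(2/3) × 0.00047^(1/2) = 1.025 m³/s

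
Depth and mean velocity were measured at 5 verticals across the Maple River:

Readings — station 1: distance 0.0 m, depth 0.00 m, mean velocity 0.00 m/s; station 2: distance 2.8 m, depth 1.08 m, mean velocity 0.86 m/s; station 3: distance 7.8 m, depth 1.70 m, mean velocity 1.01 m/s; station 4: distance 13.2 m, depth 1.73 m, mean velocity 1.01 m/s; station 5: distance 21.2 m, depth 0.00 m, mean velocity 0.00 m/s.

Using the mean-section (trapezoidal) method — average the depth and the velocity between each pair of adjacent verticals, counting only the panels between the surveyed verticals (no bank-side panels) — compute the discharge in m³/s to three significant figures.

20.0 m³/s

Panel 1-2: Δb = 2.8 m, d̄ = (0.00+1.08)/2 = 0.54, v̄ = (0.00+0.86)/2 = 0.43 → q = 2.8×0.54×0.43 = 0.6502 m³/s
Panel 2-3: Δb = 5 m, d̄ = (1.08+1.70)/2 = 1.39, v̄ = (0.86+1.01)/2 = 0.935 → q = 5×1.39×0.935 = 6.498 m³/s
Panel 3-4: Δb = 5.4 m, d̄ = (1.70+1.73)/2 = 1.715, v̄ = (1.01+1.01)/2 = 1.01 → q = 5.4×1.715×1.01 = 9.354 m³/s
Panel 4-5: Δb = 8 m, d̄ = (1.73+0.00)/2 = 0.865, v̄ = (1.01+0.00)/2 = 0.505 → q = 8×0.865×0.505 = 3.495 m³/s
Q = Σ q = 20.00 m³/s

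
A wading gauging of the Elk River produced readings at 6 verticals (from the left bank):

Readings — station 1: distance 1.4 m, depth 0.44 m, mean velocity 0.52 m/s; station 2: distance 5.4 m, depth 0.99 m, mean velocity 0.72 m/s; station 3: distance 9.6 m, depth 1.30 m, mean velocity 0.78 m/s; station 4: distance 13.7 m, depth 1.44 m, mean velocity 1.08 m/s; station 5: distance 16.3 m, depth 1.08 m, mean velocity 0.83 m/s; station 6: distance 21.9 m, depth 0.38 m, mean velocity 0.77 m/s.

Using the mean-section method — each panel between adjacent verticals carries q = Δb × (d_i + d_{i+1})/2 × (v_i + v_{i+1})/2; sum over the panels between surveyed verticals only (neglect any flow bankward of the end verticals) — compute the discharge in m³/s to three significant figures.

17.0 m³/s

Panel 1-2: Δb = 4 m, d̄ = (0.44+0.99)/2 = 0.715, v̄ = (0.52+0.72)/2 = 0.62 → q = 4×0.715×0.62 = 1.773 m³/s
Panel 2-3: Δb = 4.2 m, d̄ = (0.99+1.30)/2 = 1.145, v̄ = (0.72+0.78)/2 = 0.75 → q = 4.2×1.145×0.75 = 3.607 m³/s
Panel 3-4: Δb = 4.1 m, d̄ = (1.30+1.44)/2 = 1.37, v̄ = (0.78+1.08)/2 = 0.93 → q = 4.1×1.37×0.93 = 5.224 m³/s
Panel 4-5: Δb = 2.6 m, d̄ = (1.44+1.08)/2 = 1.26, v̄ = (1.08+0.83)/2 = 0.955 → q = 2.6×1.26×0.955 = 3.129 m³/s
Panel 5-6: Δb = 5.6 m, d̄ = (1.08+0.38)/2 = 0.73, v̄ = (0.83+0.77)/2 = 0.8 → q = 5.6×0.73×0.8 = 3.270 m³/s
Q = Σ q = 17.00 m³/s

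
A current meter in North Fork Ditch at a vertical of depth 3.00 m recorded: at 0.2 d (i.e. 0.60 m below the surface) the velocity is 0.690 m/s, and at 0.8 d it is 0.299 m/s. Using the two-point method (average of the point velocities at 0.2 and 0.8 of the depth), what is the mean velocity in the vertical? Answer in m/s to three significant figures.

v̄ = (0.690 + 0.299) / 2 = 0.4945 m/s

0.495 m/s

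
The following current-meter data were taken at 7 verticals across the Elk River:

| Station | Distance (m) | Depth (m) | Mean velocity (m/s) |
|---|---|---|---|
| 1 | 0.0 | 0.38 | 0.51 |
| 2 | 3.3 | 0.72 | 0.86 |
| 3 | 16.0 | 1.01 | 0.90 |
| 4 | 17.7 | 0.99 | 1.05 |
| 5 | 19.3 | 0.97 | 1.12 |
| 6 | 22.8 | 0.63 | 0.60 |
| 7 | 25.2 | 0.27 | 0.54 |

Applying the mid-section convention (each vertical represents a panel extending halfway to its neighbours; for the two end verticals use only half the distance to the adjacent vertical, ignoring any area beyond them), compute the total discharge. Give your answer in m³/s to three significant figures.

w_1 = (3.3 − 0.0)/2 = 1.65 m; q_1 = 0.51 × 0.38 × 1.65 = 0.3198 m³/s
w_2 = (16.0 − 0.0)/2 = 8 m; q_2 = 0.86 × 0.72 × 8 = 4.954 m³/s
w_3 = (17.7 − 3.3)/2 = 7.2 m; q_3 = 0.90 × 1.01 × 7.2 = 6.545 m³/s
w_4 = (19.3 − 16.0)/2 = 1.65 m; q_4 = 1.05 × 0.99 × 1.65 = 1.715 m³/s
w_5 = (22.8 − 17.7)/2 = 2.55 m; q_5 = 1.12 × 0.97 × 2.55 = 2.770 m³/s
w_6 = (25.2 − 19.3)/2 = 2.95 m; q_6 = 0.60 × 0.63 × 2.95 = 1.115 m³/s
w_7 = (25.2 − 22.8)/2 = 1.2 m; q_7 = 0.54 × 0.27 × 1.2 = 0.1750 m³/s
Q = Σ qᵢ = 17.59 m³/s

17.6 m³/s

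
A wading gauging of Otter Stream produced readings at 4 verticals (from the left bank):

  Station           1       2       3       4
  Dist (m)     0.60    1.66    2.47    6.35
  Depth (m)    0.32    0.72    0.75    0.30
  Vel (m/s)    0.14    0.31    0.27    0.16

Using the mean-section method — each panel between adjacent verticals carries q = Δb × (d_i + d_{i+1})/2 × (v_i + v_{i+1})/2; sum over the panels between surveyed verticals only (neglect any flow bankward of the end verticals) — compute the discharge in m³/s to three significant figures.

0.735 m³/s

Panel 1-2: Δb = 1.06 m, d̄ = (0.32+0.72)/2 = 0.52, v̄ = (0.14+0.31)/2 = 0.225 → q = 1.06×0.52×0.225 = 0.1240 m³/s
Panel 2-3: Δb = 0.81 m, d̄ = (0.72+0.75)/2 = 0.735, v̄ = (0.31+0.27)/2 = 0.29 → q = 0.81×0.735×0.29 = 0.1727 m³/s
Panel 3-4: Δb = 3.88 m, d̄ = (0.75+0.30)/2 = 0.525, v̄ = (0.27+0.16)/2 = 0.215 → q = 3.88×0.525×0.215 = 0.4380 m³/s
Q = Σ q = 0.7346 m³/s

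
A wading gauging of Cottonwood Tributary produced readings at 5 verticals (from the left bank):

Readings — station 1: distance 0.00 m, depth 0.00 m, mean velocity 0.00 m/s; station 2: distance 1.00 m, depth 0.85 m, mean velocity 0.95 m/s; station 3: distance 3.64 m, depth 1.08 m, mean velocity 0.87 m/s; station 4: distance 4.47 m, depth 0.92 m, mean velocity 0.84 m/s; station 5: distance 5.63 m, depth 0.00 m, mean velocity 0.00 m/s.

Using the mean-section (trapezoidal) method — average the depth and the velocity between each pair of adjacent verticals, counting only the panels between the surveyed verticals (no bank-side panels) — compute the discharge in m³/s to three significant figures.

Panel 1-2: Δb = 1 m, d̄ = (0.00+0.85)/2 = 0.425, v̄ = (0.00+0.95)/2 = 0.475 → q = 1×0.425×0.475 = 0.2019 m³/s
Panel 2-3: Δb = 2.64 m, d̄ = (0.85+1.08)/2 = 0.965, v̄ = (0.95+0.87)/2 = 0.91 → q = 2.64×0.965×0.91 = 2.318 m³/s
Panel 3-4: Δb = 0.83 m, d̄ = (1.08+0.92)/2 = 1, v̄ = (0.87+0.84)/2 = 0.855 → q = 0.83×1×0.855 = 0.7097 m³/s
Panel 4-5: Δb = 1.16 m, d̄ = (0.92+0.00)/2 = 0.46, v̄ = (0.84+0.00)/2 = 0.42 → q = 1.16×0.46×0.42 = 0.2241 m³/s
Q = Σ q = 3.454 m³/s

3.45 m³/s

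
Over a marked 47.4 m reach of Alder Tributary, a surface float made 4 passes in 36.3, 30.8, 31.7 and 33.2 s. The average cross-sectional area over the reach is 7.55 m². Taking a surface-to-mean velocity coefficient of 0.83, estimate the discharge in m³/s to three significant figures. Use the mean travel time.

9.00 m³/s

t̄ = (36.3 + 30.8 + 31.7 + 33.2) / 4 = 33 s
v_surface = L / t̄ = 47.4 / 33 = 1.436 m/s
v_mean = 0.83 × 1.436 = 1.192 m/s
Q = A × v_mean = 7.55 × 1.192 = 9.001 m³/s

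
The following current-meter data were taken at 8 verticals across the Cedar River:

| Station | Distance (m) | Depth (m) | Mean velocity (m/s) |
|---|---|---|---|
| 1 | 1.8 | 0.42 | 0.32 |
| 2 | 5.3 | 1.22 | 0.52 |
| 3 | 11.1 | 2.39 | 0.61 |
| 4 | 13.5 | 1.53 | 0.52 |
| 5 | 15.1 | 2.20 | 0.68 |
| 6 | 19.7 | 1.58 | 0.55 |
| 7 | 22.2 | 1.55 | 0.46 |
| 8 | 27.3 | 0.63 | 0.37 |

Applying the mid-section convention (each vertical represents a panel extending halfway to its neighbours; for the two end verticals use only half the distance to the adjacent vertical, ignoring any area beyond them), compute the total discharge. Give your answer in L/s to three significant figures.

21800 L/s

w_1 = (5.3 − 1.8)/2 = 1.75 m; q_1 = 0.32 × 0.42 × 1.75 = 0.2352 m³/s
w_2 = (11.1 − 1.8)/2 = 4.65 m; q_2 = 0.52 × 1.22 × 4.65 = 2.950 m³/s
w_3 = (13.5 − 5.3)/2 = 4.1 m; q_3 = 0.61 × 2.39 × 4.1 = 5.977 m³/s
w_4 = (15.1 − 11.1)/2 = 2 m; q_4 = 0.52 × 1.53 × 2 = 1.591 m³/s
w_5 = (19.7 − 13.5)/2 = 3.1 m; q_5 = 0.68 × 2.20 × 3.1 = 4.638 m³/s
w_6 = (22.2 − 15.1)/2 = 3.55 m; q_6 = 0.55 × 1.58 × 3.55 = 3.085 m³/s
w_7 = (27.3 − 19.7)/2 = 3.8 m; q_7 = 0.46 × 1.55 × 3.8 = 2.709 m³/s
w_8 = (27.3 − 22.2)/2 = 2.55 m; q_8 = 0.37 × 0.63 × 2.55 = 0.5944 m³/s
Q = Σ qᵢ = 21.78 m³/s
= 21.78 × 1000 = 21780 L/s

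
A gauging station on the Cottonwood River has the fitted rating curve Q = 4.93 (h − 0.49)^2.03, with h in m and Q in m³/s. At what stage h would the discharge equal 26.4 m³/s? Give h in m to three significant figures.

h − h₀ = (Q/C)^(1/b) = (26.4/4.93)^(1/2.03) = 2.286 m
h = 0.49 + 2.286 = 2.776 m

2.78 m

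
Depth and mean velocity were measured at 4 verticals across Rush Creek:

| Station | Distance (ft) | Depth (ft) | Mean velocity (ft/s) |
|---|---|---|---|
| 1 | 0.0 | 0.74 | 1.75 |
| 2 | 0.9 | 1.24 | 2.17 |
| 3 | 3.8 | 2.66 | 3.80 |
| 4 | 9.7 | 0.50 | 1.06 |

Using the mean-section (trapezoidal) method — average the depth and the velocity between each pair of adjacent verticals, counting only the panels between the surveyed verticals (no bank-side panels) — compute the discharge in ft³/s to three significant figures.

41.3 ft³/s

Panel 1-2: Δb = 0.9 ft, d̄ = (0.74+1.24)/2 = 0.99, v̄ = (1.75+2.17)/2 = 1.96 → q = 0.9×0.99×1.96 = 1.746 ft³/s
Panel 2-3: Δb = 2.9 ft, d̄ = (1.24+2.66)/2 = 1.95, v̄ = (2.17+3.80)/2 = 2.985 → q = 2.9×1.95×2.985 = 16.88 ft³/s
Panel 3-4: Δb = 5.9 ft, d̄ = (2.66+0.50)/2 = 1.58, v̄ = (3.80+1.06)/2 = 2.43 → q = 5.9×1.58×2.43 = 22.65 ft³/s
Q = Σ q = 41.28 ft³/s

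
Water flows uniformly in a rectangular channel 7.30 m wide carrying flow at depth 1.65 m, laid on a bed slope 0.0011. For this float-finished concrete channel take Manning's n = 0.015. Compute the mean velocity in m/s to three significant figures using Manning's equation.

2.41 m/s

A = b·y = 7.30 × 1.65 = 12.05 m²
P = b + 2y = 7.30 + 2×1.65 = 10.60 m
R = A/P = 12.05/10.60 = 1.136 m
Q = (1/n)·A·R^(2/3)·S^(1/2) = (1/0.015) × 12.05 × 1.136^(2/3) × 0.0011^(1/2) = 29.00 m³/s
V = Q/A = 29.00/12.05 = 2.408 m/s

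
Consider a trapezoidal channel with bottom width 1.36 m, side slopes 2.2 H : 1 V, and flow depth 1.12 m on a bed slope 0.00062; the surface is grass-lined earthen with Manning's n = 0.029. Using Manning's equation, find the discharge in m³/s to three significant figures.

2.71 m³/s

A = (b + z·y)·y = (1.36 + 2.2×1.12)×1.12 = 4.283 m²
P = b + 2y√(1+z²) = 1.36 + 2×1.12×√(1+2.2²) = 6.773 m
R = A/P = 4.283/6.773 = 0.6323 m
Q = (1/n)·A·R^(2/3)·S^(1/2) = (1/0.029) × 4.283 × 0.6323^(2/3) × 0.00062^(1/2) = 2.709 m³/s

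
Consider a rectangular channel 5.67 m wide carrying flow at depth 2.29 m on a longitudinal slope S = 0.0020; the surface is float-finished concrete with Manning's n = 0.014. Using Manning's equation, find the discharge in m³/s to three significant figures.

A = b·y = 5.67 × 2.29 = 12.98 m²
P = b + 2y = 5.67 + 2×2.29 = 10.25 m
R = A/P = 12.98/10.25 = 1.267 m
Q = (1/n)·A·R^(2/3)·S^(1/2) = (1/0.014) × 12.98 × 1.267^(2/3) × 0.0020^(1/2) = 48.56 m³/s

48.6 m³/s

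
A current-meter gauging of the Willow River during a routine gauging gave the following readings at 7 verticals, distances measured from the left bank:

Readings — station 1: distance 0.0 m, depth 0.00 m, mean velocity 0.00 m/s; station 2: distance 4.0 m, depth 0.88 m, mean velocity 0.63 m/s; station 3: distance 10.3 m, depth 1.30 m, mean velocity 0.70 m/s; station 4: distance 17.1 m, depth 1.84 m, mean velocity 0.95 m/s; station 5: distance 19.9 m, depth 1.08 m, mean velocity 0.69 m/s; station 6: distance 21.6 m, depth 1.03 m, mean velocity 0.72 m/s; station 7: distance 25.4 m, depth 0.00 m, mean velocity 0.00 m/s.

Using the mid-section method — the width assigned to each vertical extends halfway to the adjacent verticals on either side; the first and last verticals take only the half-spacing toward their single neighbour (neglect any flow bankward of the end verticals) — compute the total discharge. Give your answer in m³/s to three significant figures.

20.9 m³/s

w_2 = (10.3 − 0.0)/2 = 5.15 m; q_2 = 0.63 × 0.88 × 5.15 = 2.855 m³/s
w_3 = (17.1 − 4.0)/2 = 6.55 m; q_3 = 0.70 × 1.30 × 6.55 = 5.961 m³/s
w_4 = (19.9 − 10.3)/2 = 4.8 m; q_4 = 0.95 × 1.84 × 4.8 = 8.390 m³/s
w_5 = (21.6 − 17.1)/2 = 2.25 m; q_5 = 0.69 × 1.08 × 2.25 = 1.677 m³/s
w_6 = (25.4 − 19.9)/2 = 2.75 m; q_6 = 0.72 × 1.03 × 2.75 = 2.039 m³/s
Stations 1, 7 contribute zero (depth or velocity is 0).
Q = Σ qᵢ = 20.92 m³/s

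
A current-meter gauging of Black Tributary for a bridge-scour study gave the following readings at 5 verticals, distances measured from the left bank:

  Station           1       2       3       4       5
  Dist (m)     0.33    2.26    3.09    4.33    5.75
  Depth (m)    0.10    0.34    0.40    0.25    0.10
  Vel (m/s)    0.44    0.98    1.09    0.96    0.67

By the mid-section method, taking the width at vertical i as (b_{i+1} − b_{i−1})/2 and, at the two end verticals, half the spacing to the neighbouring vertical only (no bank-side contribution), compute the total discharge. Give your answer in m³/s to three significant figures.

1.32 m³/s

w_1 = (2.26 − 0.33)/2 = 0.965 m; q_1 = 0.44 × 0.10 × 0.965 = 0.04246 m³/s
w_2 = (3.09 − 0.33)/2 = 1.38 m; q_2 = 0.98 × 0.34 × 1.38 = 0.4598 m³/s
w_3 = (4.33 − 2.26)/2 = 1.035 m; q_3 = 1.09 × 0.40 × 1.035 = 0.4513 m³/s
w_4 = (5.75 − 3.09)/2 = 1.33 m; q_4 = 0.96 × 0.25 × 1.33 = 0.3192 m³/s
w_5 = (5.75 − 4.33)/2 = 0.71 m; q_5 = 0.67 × 0.10 × 0.71 = 0.04757 m³/s
Q = Σ qᵢ = 1.320 m³/s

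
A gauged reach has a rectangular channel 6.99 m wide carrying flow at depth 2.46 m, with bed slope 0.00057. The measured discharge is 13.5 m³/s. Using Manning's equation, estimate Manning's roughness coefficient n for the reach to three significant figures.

0.0388

A = b·y = 6.99 × 2.46 = 17.20 m²
P = b + 2y = 6.99 + 2×2.46 = 11.91 m
R = A/P = 17.20/11.91 = 1.444 m
n = (1/Q)·A·R^(2/3)·S^(1/2) = (1/13.5) × 17.20 × 1.277 × 0.02387 = 0.03885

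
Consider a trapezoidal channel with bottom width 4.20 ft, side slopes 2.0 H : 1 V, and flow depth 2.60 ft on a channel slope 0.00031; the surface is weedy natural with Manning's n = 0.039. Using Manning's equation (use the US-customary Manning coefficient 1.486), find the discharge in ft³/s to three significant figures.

A = (b + z·y)·y = (4.20 + 2.0×2.60)×2.60 = 24.44 ft²
P = b + 2y√(1+z²) = 4.20 + 2×2.60×√(1+2.0²) = 15.83 ft
R = A/P = 24.44/15.83 = 1.544 ft
Q = (1.486/n)·A·R^(2/3)·S^(1/2) = (1.486/0.039) × 24.44 × 1.544^(2/3) × 0.00031^(1/2) = 21.90 ft³/s

21.9 ft³/s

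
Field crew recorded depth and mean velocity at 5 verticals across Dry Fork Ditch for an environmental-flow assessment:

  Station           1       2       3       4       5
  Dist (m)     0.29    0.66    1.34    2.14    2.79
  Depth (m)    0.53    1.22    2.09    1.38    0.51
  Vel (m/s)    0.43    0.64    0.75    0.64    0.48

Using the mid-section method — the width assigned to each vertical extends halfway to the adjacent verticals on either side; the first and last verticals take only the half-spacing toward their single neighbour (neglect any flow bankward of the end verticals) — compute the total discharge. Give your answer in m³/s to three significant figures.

w_1 = (0.66 − 0.29)/2 = 0.185 m; q_1 = 0.43 × 0.53 × 0.185 = 0.04216 m³/s
w_2 = (1.34 − 0.29)/2 = 0.525 m; q_2 = 0.64 × 1.22 × 0.525 = 0.4099 m³/s
w_3 = (2.14 − 0.66)/2 = 0.74 m; q_3 = 0.75 × 2.09 × 0.74 = 1.160 m³/s
w_4 = (2.79 − 1.34)/2 = 0.725 m; q_4 = 0.64 × 1.38 × 0.725 = 0.6403 m³/s
w_5 = (2.79 − 2.14)/2 = 0.325 m; q_5 = 0.48 × 0.51 × 0.325 = 0.07956 m³/s
Q = Σ qᵢ = 2.332 m³/s

2.33 m³/s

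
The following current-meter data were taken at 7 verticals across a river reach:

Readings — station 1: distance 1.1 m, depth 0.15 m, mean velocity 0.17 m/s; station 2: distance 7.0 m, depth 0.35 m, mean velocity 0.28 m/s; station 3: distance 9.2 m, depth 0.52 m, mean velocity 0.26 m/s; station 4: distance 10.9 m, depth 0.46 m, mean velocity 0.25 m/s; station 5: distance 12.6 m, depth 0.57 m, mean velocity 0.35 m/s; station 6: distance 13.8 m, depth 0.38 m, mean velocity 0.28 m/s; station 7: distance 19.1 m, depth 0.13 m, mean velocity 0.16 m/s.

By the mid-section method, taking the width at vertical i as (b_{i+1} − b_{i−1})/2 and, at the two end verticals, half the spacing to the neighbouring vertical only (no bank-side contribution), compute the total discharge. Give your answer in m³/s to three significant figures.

w_1 = (7.0 − 1.1)/2 = 2.95 m; q_1 = 0.17 × 0.15 × 2.95 = 0.07523 m³/s
w_2 = (9.2 − 1.1)/2 = 4.05 m; q_2 = 0.28 × 0.35 × 4.05 = 0.3969 m³/s
w_3 = (10.9 − 7.0)/2 = 1.95 m; q_3 = 0.26 × 0.52 × 1.95 = 0.2636 m³/s
w_4 = (12.6 − 9.2)/2 = 1.7 m; q_4 = 0.25 × 0.46 × 1.7 = 0.1955 m³/s
w_5 = (13.8 − 10.9)/2 = 1.45 m; q_5 = 0.35 × 0.57 × 1.45 = 0.2893 m³/s
w_6 = (19.1 − 12.6)/2 = 3.25 m; q_6 = 0.28 × 0.38 × 3.25 = 0.3458 m³/s
w_7 = (19.1 − 13.8)/2 = 2.65 m; q_7 = 0.16 × 0.13 × 2.65 = 0.05512 m³/s
Q = Σ qᵢ = 1.621 m³/s

1.62 m³/s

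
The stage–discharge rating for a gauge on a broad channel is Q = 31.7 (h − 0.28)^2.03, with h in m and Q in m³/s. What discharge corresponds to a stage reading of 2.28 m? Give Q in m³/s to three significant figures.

129 m³/s

Q = 31.7 × (2.28 − 0.28)^2.03 = 31.7 × 2^2.03 = 129.5 m³/s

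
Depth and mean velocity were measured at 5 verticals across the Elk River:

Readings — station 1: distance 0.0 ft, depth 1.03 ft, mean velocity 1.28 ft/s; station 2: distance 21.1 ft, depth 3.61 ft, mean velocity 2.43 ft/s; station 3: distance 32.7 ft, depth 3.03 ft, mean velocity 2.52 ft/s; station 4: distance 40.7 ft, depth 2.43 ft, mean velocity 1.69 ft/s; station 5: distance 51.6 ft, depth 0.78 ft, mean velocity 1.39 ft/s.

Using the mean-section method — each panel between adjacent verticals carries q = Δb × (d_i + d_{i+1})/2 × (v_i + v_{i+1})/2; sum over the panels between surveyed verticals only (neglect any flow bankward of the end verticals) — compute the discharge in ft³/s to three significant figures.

259 ft³/s

Panel 1-2: Δb = 21.1 ft, d̄ = (1.03+3.61)/2 = 2.32, v̄ = (1.28+2.43)/2 = 1.855 → q = 21.1×2.32×1.855 = 90.81 ft³/s
Panel 2-3: Δb = 11.6 ft, d̄ = (3.61+3.03)/2 = 3.32, v̄ = (2.43+2.52)/2 = 2.475 → q = 11.6×3.32×2.475 = 95.32 ft³/s
Panel 3-4: Δb = 8 ft, d̄ = (3.03+2.43)/2 = 2.73, v̄ = (2.52+1.69)/2 = 2.105 → q = 8×2.73×2.105 = 45.97 ft³/s
Panel 4-5: Δb = 10.9 ft, d̄ = (2.43+0.78)/2 = 1.605, v̄ = (1.69+1.39)/2 = 1.54 → q = 10.9×1.605×1.54 = 26.94 ft³/s
Q = Σ q = 259.0 ft³/s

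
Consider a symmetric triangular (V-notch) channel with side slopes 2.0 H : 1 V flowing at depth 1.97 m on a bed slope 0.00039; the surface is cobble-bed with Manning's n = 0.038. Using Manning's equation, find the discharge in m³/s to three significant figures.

3.71 m³/s

A = z·y² = 2.0×1.97² = 7.762 m²
P = 2y√(1+z²) = 2×1.97×√(1+2.0²) = 8.810 m
R = A/P = 7.762/8.810 = 0.8810 m
Q = (1/n)·A·R^(2/3)·S^(1/2) = (1/0.038) × 7.762 × 0.8810^(2/3) × 0.00039^(1/2) = 3.707 m³/s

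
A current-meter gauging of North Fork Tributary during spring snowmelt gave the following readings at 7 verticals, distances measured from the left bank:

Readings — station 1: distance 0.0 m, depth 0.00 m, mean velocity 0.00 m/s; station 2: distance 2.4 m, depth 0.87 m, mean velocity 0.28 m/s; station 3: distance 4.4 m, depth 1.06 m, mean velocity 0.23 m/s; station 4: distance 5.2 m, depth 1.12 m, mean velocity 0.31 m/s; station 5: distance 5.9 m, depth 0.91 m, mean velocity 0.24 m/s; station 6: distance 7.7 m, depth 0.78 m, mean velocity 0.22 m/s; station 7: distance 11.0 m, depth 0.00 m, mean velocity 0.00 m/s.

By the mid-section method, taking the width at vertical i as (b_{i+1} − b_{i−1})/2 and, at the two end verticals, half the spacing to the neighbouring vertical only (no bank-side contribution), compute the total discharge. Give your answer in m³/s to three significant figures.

1.85 m³/s

w_2 = (4.4 − 0.0)/2 = 2.2 m; q_2 = 0.28 × 0.87 × 2.2 = 0.5359 m³/s
w_3 = (5.2 − 2.4)/2 = 1.4 m; q_3 = 0.23 × 1.06 × 1.4 = 0.3413 m³/s
w_4 = (5.9 − 4.4)/2 = 0.75 m; q_4 = 0.31 × 1.12 × 0.75 = 0.2604 m³/s
w_5 = (7.7 − 5.2)/2 = 1.25 m; q_5 = 0.24 × 0.91 × 1.25 = 0.2730 m³/s
w_6 = (11.0 − 5.9)/2 = 2.55 m; q_6 = 0.22 × 0.78 × 2.55 = 0.4376 m³/s
Stations 1, 7 contribute zero (depth or velocity is 0).
Q = Σ qᵢ = 1.848 m³/s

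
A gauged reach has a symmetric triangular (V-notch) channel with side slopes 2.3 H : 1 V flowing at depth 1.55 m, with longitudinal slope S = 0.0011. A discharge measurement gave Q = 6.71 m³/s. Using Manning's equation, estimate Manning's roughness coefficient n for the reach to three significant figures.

0.0218

A = z·y² = 2.3×1.55² = 5.526 m²
P = 2y√(1+z²) = 2×1.55×√(1+2.3²) = 7.775 m
R = A/P = 5.526/7.775 = 0.7107 m
n = (1/Q)·A·R^(2/3)·S^(1/2) = (1/6.71) × 5.526 × 0.7964 × 0.03317 = 0.02175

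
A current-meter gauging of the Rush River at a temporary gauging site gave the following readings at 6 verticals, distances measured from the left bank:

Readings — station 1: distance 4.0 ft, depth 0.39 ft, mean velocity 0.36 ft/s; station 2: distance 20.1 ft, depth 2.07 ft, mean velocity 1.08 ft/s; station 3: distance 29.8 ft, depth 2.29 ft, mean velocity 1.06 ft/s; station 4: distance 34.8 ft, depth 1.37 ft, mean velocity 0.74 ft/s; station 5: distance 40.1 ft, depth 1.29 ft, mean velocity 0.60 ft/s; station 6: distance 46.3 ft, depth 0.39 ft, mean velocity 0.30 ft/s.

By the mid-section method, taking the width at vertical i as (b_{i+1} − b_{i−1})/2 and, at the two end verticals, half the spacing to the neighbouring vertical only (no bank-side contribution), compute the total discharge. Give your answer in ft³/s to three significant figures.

w_1 = (20.1 − 4.0)/2 = 8.05 ft; q_1 = 0.36 × 0.39 × 8.05 = 1.130 ft³/s
w_2 = (29.8 − 4.0)/2 = 12.9 ft; q_2 = 1.08 × 2.07 × 12.9 = 28.84 ft³/s
w_3 = (34.8 − 20.1)/2 = 7.35 ft; q_3 = 1.06 × 2.29 × 7.35 = 17.84 ft³/s
w_4 = (40.1 − 29.8)/2 = 5.15 ft; q_4 = 0.74 × 1.37 × 5.15 = 5.221 ft³/s
w_5 = (46.3 − 34.8)/2 = 5.75 ft; q_5 = 0.60 × 1.29 × 5.75 = 4.451 ft³/s
w_6 = (46.3 − 40.1)/2 = 3.1 ft; q_6 = 0.30 × 0.39 × 3.1 = 0.3627 ft³/s
Q = Σ qᵢ = 57.85 ft³/s

57.8 ft³/s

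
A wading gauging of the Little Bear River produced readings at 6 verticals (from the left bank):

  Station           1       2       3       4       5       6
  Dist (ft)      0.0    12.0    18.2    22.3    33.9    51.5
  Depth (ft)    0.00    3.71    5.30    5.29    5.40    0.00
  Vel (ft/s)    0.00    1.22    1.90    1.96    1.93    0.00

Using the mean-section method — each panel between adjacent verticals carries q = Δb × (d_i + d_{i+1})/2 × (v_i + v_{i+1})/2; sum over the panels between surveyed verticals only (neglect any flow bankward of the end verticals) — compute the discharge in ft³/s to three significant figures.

266 ft³/s

Panel 1-2: Δb = 12 ft, d̄ = (0.00+3.71)/2 = 1.855, v̄ = (0.00+1.22)/2 = 0.61 → q = 12×1.855×0.61 = 13.58 ft³/s
Panel 2-3: Δb = 6.2 ft, d̄ = (3.71+5.30)/2 = 4.505, v̄ = (1.22+1.90)/2 = 1.56 → q = 6.2×4.505×1.56 = 43.57 ft³/s
Panel 3-4: Δb = 4.1 ft, d̄ = (5.30+5.29)/2 = 5.295, v̄ = (1.90+1.96)/2 = 1.93 → q = 4.1×5.295×1.93 = 41.90 ft³/s
Panel 4-5: Δb = 11.6 ft, d̄ = (5.29+5.40)/2 = 5.345, v̄ = (1.96+1.93)/2 = 1.945 → q = 11.6×5.345×1.945 = 120.6 ft³/s
Panel 5-6: Δb = 17.6 ft, d̄ = (5.40+0.00)/2 = 2.7, v̄ = (1.93+0.00)/2 = 0.965 → q = 17.6×2.7×0.965 = 45.86 ft³/s
Q = Σ q = 265.5 ft³/s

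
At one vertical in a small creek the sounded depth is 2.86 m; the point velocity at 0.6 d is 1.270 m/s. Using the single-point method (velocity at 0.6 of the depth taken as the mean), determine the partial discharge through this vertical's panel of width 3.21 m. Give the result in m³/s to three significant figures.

11.7 m³/s

v̄ = v₀.₆ = 1.270 m/s
q = v̄ × d × w = 1.270 × 2.86 × 3.21 = 11.66 m³/s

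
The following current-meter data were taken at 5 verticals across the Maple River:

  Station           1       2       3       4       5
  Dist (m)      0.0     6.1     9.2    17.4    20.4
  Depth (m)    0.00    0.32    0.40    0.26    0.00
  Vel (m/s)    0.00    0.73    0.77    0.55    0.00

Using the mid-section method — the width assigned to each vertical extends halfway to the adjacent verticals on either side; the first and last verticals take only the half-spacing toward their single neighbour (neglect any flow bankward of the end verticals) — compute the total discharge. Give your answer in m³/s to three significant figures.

w_2 = (9.2 − 0.0)/2 = 4.6 m; q_2 = 0.73 × 0.32 × 4.6 = 1.075 m³/s
w_3 = (17.4 − 6.1)/2 = 5.65 m; q_3 = 0.77 × 0.40 × 5.65 = 1.740 m³/s
w_4 = (20.4 − 9.2)/2 = 5.6 m; q_4 = 0.55 × 0.26 × 5.6 = 0.8008 m³/s
Stations 1, 5 contribute zero (depth or velocity is 0).
Q = Σ qᵢ = 3.616 m³/s

3.62 m³/s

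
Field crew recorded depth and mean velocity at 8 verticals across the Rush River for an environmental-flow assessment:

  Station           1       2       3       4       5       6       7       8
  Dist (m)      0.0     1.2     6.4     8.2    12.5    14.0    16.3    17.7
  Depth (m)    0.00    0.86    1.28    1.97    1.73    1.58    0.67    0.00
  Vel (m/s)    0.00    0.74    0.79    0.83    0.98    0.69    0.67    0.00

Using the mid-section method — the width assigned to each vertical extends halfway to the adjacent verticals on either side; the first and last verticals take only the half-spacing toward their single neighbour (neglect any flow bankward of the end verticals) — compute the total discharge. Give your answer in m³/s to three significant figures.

18.4 m³/s

w_2 = (6.4 − 0.0)/2 = 3.2 m; q_2 = 0.74 × 0.86 × 3.2 = 2.036 m³/s
w_3 = (8.2 − 1.2)/2 = 3.5 m; q_3 = 0.79 × 1.28 × 3.5 = 3.539 m³/s
w_4 = (12.5 − 6.4)/2 = 3.05 m; q_4 = 0.83 × 1.97 × 3.05 = 4.987 m³/s
w_5 = (14.0 − 8.2)/2 = 2.9 m; q_5 = 0.98 × 1.73 × 2.9 = 4.917 m³/s
w_6 = (16.3 − 12.5)/2 = 1.9 m; q_6 = 0.69 × 1.58 × 1.9 = 2.071 m³/s
w_7 = (17.7 − 14.0)/2 = 1.85 m; q_7 = 0.67 × 0.67 × 1.85 = 0.8305 m³/s
Stations 1, 8 contribute zero (depth or velocity is 0).
Q = Σ qᵢ = 18.38 m³/s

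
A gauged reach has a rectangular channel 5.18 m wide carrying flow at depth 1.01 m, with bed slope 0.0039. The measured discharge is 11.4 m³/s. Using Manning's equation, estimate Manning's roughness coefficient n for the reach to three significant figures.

0.0232

A = b·y = 5.18 × 1.01 = 5.232 m²
P = b + 2y = 5.18 + 2×1.01 = 7.200 m
R = A/P = 5.232/7.200 = 0.7266 m
n = (1/Q)·A·R^(2/3)·S^(1/2) = (1/11.4) × 5.232 × 0.8083 × 0.06245 = 0.02316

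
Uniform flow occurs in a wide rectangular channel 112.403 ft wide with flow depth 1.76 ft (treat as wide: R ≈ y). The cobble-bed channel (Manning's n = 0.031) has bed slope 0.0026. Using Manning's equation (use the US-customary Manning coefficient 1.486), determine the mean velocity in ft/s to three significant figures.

A = b·y = 112.403 × 1.76 = 197.8 ft²
Wide channel: R ≈ y = 1.76 ft
Q = (1.486/n)·A·R^(2/3)·S^(1/2) = (1.486/0.031) × 197.8 × 1.760^(2/3) × 0.0026^(1/2) = 704.9 ft³/s
V = Q/A = 704.9/197.8 = 3.563 ft/s

3.56 ft/s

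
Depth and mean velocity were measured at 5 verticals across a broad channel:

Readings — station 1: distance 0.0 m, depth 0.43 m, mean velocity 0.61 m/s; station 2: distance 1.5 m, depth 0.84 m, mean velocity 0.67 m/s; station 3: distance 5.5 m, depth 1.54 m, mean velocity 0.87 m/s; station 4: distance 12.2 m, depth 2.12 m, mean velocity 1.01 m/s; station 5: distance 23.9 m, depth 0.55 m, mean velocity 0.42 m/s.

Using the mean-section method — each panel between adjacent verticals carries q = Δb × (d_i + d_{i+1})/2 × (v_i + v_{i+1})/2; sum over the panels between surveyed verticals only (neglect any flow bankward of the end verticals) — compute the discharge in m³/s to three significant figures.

27.0 m³/s

Panel 1-2: Δb = 1.5 m, d̄ = (0.43+0.84)/2 = 0.635, v̄ = (0.61+0.67)/2 = 0.64 → q = 1.5×0.635×0.64 = 0.6096 m³/s
Panel 2-3: Δb = 4 m, d̄ = (0.84+1.54)/2 = 1.19, v̄ = (0.67+0.87)/2 = 0.77 → q = 4×1.19×0.77 = 3.665 m³/s
Panel 3-4: Δb = 6.7 m, d̄ = (1.54+2.12)/2 = 1.83, v̄ = (0.87+1.01)/2 = 0.94 → q = 6.7×1.83×0.94 = 11.53 m³/s
Panel 4-5: Δb = 11.7 m, d̄ = (2.12+0.55)/2 = 1.335, v̄ = (1.01+0.42)/2 = 0.715 → q = 11.7×1.335×0.715 = 11.17 m³/s
Q = Σ q = 26.97 m³/s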